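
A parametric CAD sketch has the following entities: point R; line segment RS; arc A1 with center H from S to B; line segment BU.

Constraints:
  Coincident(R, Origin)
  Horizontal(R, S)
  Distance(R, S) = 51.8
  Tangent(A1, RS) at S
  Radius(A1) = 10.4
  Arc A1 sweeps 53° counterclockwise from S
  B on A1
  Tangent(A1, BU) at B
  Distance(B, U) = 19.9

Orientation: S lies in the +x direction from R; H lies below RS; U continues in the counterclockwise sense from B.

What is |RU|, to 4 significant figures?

37.35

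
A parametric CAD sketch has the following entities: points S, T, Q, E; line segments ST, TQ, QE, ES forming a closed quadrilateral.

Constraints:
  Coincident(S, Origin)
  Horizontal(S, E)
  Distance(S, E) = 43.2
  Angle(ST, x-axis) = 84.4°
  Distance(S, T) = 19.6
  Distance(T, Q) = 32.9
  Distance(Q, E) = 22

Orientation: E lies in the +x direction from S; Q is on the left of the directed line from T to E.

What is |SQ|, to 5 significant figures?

40.307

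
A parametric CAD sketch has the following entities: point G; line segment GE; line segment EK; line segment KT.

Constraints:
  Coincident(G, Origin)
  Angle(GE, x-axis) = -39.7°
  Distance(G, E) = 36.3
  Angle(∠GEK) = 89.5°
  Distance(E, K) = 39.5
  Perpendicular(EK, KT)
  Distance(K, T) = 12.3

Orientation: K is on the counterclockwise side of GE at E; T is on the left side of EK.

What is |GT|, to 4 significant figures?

45.95

G is at the origin; GE runs at -39.7° with length 36.3, so E = 36.3·(cos -39.7°, sin -39.7°) = (27.93, -23.19). ∠GEK = 89.5°, so EK runs at -39.7° + (180° − 89.5°) = 50.80° from the x-axis; with |EK| = 39.5, K = E + 39.5·(cos 50.80°, sin 50.80°) = (52.89, 7.423). EK is perpendicular to KT; with |KT| = 12.3 on the left of EK, T = K + 12.3·(-0.7749, 0.6320) = (43.36, 15.20). Then |GT| = |T − G| = 45.95.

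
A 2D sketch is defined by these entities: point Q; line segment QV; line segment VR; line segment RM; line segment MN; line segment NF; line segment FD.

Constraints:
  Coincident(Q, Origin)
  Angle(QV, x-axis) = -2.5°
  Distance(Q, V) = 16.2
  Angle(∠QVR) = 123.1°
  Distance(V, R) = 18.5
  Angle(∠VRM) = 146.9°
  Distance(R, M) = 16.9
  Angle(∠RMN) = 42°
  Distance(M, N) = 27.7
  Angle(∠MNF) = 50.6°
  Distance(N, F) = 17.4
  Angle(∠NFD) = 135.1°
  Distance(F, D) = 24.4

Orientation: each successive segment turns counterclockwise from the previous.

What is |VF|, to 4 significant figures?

14.20

Q is at the origin; QV runs at -2.5° with length 16.2, so V = (16.18, -0.7066). ∠QVR = 123.1° gives VR at 54.40° from the x-axis; with |VR| = 18.5, R = (26.95, 14.34). ∠VRM = 146.9° gives RM at 87.50° from the x-axis; with |RM| = 16.9, M = (27.69, 31.22). ∠RMN = 42.0° gives MN at -134.5° from the x-axis; with |MN| = 27.7, N = (8.276, 11.46). ∠MNF = 50.6° gives NF at -5.100° from the x-axis; with |NF| = 17.4, F = (25.61, 9.916). Then |VF| = |F − V| = 14.20.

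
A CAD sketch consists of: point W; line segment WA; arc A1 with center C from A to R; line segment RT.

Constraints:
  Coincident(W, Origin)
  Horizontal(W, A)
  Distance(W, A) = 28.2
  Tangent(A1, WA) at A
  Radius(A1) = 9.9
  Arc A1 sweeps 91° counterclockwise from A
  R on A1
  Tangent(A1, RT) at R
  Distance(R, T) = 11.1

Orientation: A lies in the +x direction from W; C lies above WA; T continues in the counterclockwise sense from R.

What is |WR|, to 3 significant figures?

39.4

W is at the origin; WA is horizontal with |WA| = 28.2 and A on the +x side, so A = (28.2, 0.00). The tangent condition forces CA to be normal to WA, so C = A + (0, 9.9) = (28.2, 9.90). On A1, A sits at bearing -90° from C; a 91° counterclockwise sweep puts R at bearing 1°, so R = C + 9.9·(cos 1°, sin 1°) = (38.1, 10.1). Then |WR| = |R − W| = 39.4.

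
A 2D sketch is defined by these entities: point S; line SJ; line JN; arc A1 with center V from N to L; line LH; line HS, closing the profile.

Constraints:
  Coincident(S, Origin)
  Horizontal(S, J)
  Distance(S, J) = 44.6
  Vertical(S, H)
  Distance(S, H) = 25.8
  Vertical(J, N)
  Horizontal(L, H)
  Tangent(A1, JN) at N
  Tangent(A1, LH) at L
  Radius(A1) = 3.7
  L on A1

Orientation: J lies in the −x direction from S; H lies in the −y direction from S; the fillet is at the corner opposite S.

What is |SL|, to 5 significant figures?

48.358

The virtual corner opposite S is at (-44.600, -25.800). Since A1 is tangent to JN there, VN ⟂ JN and since A1 is tangent to LH there, VL ⟂ LH, with radius 3.7, so the center V sits 3.7 in from both sides at V = (-40.900, -22.100). That places the tangent points at N = (-44.600, -22.100) on JN and L = (-40.900, -25.800) on LH. Then |SL| = |L − S| = 48.358.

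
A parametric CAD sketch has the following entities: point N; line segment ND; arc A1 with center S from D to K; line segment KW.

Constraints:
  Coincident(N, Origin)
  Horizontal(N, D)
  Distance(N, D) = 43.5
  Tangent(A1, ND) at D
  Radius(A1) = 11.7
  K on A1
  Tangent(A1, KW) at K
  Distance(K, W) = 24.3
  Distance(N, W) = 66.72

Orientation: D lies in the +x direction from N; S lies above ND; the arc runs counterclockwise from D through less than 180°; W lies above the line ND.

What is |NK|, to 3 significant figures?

56.3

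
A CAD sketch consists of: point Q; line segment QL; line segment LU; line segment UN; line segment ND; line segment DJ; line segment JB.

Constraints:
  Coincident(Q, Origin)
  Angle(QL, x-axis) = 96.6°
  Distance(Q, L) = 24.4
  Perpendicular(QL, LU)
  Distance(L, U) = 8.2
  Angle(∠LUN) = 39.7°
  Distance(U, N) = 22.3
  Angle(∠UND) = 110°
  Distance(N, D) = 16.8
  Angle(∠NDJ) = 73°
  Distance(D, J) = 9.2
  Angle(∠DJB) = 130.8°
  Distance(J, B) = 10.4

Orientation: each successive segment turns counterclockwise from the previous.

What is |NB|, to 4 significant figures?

13.78

∠NDJ = 73.0° gives DJ at 143.9° from the x-axis; with |DJ| = 9.2, J = (13.73, 26.63). ∠DJB = 130.8° gives JB at -166.9° from the x-axis; with |JB| = 10.4, B = (3.603, 24.27). Then |NB| = |B − N| = 13.78.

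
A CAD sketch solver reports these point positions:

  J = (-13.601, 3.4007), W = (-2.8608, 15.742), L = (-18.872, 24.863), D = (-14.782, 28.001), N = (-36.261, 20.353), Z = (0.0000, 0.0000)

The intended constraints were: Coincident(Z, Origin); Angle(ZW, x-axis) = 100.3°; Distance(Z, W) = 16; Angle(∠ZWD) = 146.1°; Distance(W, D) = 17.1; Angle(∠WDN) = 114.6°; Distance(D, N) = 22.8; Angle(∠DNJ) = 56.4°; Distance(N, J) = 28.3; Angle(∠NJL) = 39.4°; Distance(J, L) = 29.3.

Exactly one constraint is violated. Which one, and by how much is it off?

Distance(J, L) = 29.3 — off by 7.20.

Z = (0.00, 0.00) ✓; ZW at 100.3° ✓; |ZW| = 16.00 ✓; ∠ZWD = 146.1° ✓; |WD| = 17.10 ✓; ∠WDN = 114.6° ✓; |DN| = 22.80 ✓; ∠DNJ = 56.40° ✓; |NJ| = 28.30 ✓; ∠NJL = 39.40° ✓; |JL| = 22.10 ✗.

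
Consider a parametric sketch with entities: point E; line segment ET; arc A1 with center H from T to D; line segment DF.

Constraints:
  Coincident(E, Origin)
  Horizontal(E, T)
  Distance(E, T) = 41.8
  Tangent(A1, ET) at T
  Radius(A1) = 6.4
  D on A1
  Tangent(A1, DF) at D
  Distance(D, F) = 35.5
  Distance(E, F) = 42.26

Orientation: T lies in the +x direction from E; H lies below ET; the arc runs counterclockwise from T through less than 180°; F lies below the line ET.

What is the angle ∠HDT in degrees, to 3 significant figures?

56.9°

Checks: |ET| = 41.80 ✓; |HD| = 6.400 ✓; ∠(HD, DF) = 90.00° ✓; |DF| = 35.50 ✓; |EF| = 42.26 ✓.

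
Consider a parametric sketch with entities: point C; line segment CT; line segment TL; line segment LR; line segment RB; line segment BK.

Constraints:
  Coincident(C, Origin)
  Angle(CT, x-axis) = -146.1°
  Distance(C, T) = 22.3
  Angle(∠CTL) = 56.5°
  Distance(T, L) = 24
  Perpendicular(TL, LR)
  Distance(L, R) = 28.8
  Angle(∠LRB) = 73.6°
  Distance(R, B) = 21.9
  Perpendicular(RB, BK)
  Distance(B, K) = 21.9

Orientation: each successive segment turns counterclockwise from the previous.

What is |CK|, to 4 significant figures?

17.27

C is at the origin; CT runs at -146.1° with length 22.3, so T = (-18.51, -12.44). ∠CTL = 56.5° gives TL at -22.60° from the x-axis; with |TL| = 24.0, L = (3.648, -21.66). TL ⟂ LR, so LR runs at 67.40°; with |LR| = 28.8, R = (14.72, 4.928). ∠LRB = 73.6° gives RB at 173.8° from the x-axis; with |RB| = 21.9, B = (-7.056, 7.293). RB ⟂ BK, so BK runs at -96.20°; with |BK| = 21.9, K = (-9.422, -14.48). Then |CK| = |K − C| = 17.27.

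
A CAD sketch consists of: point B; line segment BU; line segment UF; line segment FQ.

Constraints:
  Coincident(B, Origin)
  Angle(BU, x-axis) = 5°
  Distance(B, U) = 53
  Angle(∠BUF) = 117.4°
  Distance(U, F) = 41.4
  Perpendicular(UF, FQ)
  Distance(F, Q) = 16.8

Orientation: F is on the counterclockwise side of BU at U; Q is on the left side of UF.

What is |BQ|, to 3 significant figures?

72.4

B is at the origin; BU runs at 5.0° with length 53.0, so U = 53.0·(cos 5.0°, sin 5.0°) = (52.8, 4.62). ∠BUF = 117.4°, so UF runs at 5.0° + (180° − 117.4°) = 67.6° from the x-axis; with |UF| = 41.4, F = U + 41.4·(cos 67.6°, sin 67.6°) = (68.6, 42.9). The perpendicularity gives FQ at right angles to UF; with |FQ| = 16.8 on the left of UF, Q = F + 16.8·(-0.925, 0.381) = (53.0, 49.3). Then |BQ| = |Q − B| = 72.4.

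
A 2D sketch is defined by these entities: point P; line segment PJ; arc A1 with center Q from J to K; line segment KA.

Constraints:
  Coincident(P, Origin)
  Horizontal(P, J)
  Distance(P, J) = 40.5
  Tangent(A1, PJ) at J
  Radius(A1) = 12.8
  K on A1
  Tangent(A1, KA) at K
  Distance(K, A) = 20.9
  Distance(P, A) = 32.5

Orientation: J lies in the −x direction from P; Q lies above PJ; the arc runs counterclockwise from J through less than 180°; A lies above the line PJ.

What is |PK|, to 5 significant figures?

29.894

P is at the origin; PJ is horizontal with |PJ| = 40.5 and J on the −x side, so J = (-40.500, 0.0000). Tangency of A1 to PJ means the radius QJ is perpendicular to PJ, so Q = J + (0, 12.8) = (-40.500, 12.800). Since QK ⟂ KA (tangency), |QA| = √(12.8² + 20.9²) = 24.508 regardless of where K sits on A1. So A lies on both circle(P, 32.5) and circle(Q, 24.508); the above-PJ intersection is A = (-19.737, 25.821). K is the foot of the tangent from A: K = (-29.037, 7.1041).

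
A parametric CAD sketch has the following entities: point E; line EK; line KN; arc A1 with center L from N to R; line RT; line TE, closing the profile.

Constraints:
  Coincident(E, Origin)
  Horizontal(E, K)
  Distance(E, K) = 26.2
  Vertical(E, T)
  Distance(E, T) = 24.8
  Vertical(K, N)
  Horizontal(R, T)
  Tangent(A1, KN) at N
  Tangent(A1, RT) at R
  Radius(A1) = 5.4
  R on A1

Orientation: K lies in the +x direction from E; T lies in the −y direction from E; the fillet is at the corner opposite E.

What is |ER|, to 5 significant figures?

32.368

E is at the origin; E and K share the same y with |EK| = 26.2 and K on the +x side, so K = (26.200, 0.0000). ET is vertical with |ET| = 24.8 and T on the −y side, so T = (0.0000, -24.800). The virtual corner opposite E is at (26.200, -24.800). The tangent condition forces LN to be normal to KN and the tangent condition forces LR to be normal to RT, with radius 5.4, so the center L sits 5.4 in from both sides at L = (20.800, -19.400). That places the tangent points at N = (26.200, -19.400) on KN and R = (20.800, -24.800) on RT. Then |ER| = |R − E| = 32.368.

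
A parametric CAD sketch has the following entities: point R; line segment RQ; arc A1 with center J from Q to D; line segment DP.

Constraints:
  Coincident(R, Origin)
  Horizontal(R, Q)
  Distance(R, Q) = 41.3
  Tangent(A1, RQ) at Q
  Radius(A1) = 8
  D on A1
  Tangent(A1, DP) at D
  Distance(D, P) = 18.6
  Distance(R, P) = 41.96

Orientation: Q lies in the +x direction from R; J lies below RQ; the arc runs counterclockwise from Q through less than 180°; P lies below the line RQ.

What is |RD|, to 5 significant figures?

34.190

Checks: |RQ| = 41.30 ✓; |JD| = 8.000 ✓; ∠(JD, DP) = 90.00° ✓; |DP| = 18.60 ✓; |RP| = 41.96 ✓.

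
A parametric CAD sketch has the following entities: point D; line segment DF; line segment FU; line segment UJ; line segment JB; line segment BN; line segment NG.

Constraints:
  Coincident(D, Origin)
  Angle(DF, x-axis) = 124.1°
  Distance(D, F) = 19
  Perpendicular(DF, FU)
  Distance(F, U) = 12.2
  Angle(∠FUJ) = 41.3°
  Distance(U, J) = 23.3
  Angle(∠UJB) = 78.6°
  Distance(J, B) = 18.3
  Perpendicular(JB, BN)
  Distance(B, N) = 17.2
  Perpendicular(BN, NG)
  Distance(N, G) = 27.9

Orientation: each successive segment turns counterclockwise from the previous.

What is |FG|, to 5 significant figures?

20.879

D is at the origin; DF runs at 124.1° with length 19.0, so F = (-10.652, 15.733). DF ⟂ FU, so FU runs at -145.90°; with |FU| = 12.2, U = (-20.754, 8.8934). ∠FUJ = 41.3° gives UJ at -7.2000° from the x-axis; with |UJ| = 23.3, J = (2.3618, 5.9731). ∠UJB = 78.6° gives JB at 94.200° from the x-axis; with |JB| = 18.3, B = (1.0215, 24.224). JB ⟂ BN, so BN runs at -175.80°; with |BN| = 17.2, N = (-16.132, 22.964). The perpendicularity gives NG at right angles to BN, so NG runs at -85.800°; with |NG| = 27.9, G = (-14.089, -4.8608). Then |FG| = |G − F| = 20.879.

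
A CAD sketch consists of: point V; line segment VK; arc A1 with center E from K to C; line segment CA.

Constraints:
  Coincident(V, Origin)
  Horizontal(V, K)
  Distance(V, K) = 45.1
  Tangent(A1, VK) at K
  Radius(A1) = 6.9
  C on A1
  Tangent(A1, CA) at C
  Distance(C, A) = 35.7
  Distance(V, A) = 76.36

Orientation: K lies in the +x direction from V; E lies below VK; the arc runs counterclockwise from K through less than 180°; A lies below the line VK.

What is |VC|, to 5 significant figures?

42.369

Checks: V = (0.00, 0.00) ✓; ∠(EK, KV) = 90.00° ✓; |EK| = 6.900 ✓; |EC| = 6.900 ✓; ∠(EC, CA) = 90.00° ✓; |CA| = 35.70 ✓; |VA| = 76.36 ✓.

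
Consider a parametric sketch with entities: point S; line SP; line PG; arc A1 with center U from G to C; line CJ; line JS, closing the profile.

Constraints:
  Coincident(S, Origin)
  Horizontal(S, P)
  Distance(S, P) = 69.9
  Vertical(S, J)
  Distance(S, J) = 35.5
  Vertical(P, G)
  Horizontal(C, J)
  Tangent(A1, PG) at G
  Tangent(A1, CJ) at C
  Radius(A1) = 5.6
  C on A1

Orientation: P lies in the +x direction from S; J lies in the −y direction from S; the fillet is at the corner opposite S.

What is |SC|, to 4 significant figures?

73.45

The virtual corner opposite S is at (69.90, -35.50). The tangent condition forces UG to be normal to PG and since A1 is tangent to CJ there, UC ⟂ CJ, with radius 5.6, so the center U sits 5.6 in from both sides at U = (64.30, -29.90). That places the tangent points at G = (69.90, -29.90) on PG and C = (64.30, -35.50) on CJ. Then |SC| = |C − S| = 73.45.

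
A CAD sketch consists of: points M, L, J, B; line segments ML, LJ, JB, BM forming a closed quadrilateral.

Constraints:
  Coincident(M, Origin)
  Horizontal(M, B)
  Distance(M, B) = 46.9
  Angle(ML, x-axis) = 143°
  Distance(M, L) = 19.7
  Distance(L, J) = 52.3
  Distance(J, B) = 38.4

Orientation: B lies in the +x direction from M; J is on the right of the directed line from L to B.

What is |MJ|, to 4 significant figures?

33.15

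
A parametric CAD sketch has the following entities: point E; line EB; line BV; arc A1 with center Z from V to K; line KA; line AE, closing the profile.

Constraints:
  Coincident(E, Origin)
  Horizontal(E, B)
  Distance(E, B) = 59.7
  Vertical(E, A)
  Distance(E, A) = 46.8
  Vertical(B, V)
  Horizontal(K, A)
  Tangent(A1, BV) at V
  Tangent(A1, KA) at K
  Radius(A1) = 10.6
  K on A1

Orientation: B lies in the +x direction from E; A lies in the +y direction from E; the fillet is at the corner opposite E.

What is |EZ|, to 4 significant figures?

61.00

E is at the origin; E and B share the same y with |EB| = 59.7 and B on the +x side, so B = (59.70, 0.000). EA is vertical with |EA| = 46.8 and A on the +y side, so A = (0.000, 46.80). The virtual corner opposite E is at (59.70, 46.80). The tangent condition forces ZV to be normal to BV and the tangent condition forces ZK to be normal to KA, with radius 10.6, so the center Z sits 10.6 in from both sides at Z = (49.10, 36.20). Then |EZ| = |Z − E| = 61.00.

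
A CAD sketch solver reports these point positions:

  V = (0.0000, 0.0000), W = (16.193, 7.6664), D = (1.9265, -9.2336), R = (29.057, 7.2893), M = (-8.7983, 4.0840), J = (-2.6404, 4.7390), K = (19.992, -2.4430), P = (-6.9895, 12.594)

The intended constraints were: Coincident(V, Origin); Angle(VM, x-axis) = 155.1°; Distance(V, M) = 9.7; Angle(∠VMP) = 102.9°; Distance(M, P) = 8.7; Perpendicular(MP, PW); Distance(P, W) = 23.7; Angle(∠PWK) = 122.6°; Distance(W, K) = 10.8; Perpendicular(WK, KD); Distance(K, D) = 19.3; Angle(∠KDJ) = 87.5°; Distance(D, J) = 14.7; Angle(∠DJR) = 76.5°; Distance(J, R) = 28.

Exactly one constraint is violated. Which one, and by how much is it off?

Distance(J, R) = 28 — off by 3.80.

V = (0.00, 0.00) ✓; VM at 155.1° ✓; |VM| = 9.700 ✓; ∠VMP = 102.9° ✓; |MP| = 8.700 ✓; ∠(MP, PW) = 90.00° ✓; |PW| = 23.70 ✓; ∠PWK = 122.6° ✓; |WK| = 10.80 ✓; ∠(WK, KD) = 90.00° ✓; |KD| = 19.30 ✓; ∠KDJ = 87.50° ✓; |DJ| = 14.70 ✓; ∠DJR = 76.50° ✓; |JR| = 31.80 ✗.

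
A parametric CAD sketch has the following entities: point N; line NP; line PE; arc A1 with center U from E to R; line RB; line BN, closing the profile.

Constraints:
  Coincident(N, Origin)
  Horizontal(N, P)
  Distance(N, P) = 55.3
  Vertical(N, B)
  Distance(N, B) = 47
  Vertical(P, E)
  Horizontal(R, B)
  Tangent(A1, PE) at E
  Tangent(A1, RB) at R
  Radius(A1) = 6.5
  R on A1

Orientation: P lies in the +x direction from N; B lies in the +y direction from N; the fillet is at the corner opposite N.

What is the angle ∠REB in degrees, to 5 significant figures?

38.296°

The virtual corner opposite N is at (55.300, 47.000). A1 meets PE tangentially, so UE is at right angles to PE and since A1 is tangent to RB there, UR ⟂ RB, with radius 6.5, so the center U sits 6.5 in from both sides at U = (48.800, 40.500). That places the tangent points at E = (55.300, 40.500) on PE and R = (48.800, 47.000) on RB. Then cos ∠REB = ER·EB / (|ER||EB|), giving 38.296°.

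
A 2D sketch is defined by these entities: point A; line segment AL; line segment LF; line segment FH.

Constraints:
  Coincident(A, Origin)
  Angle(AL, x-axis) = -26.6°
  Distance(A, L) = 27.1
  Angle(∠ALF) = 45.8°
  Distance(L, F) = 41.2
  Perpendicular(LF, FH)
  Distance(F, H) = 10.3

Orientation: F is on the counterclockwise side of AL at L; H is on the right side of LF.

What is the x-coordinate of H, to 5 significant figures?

21.592

A is at the origin; AL runs at -26.6° with length 27.1, so L = 27.1·(cos -26.6°, sin -26.6°) = (24.232, -12.134). ∠ALF = 45.8°, so LF runs at -26.6° + (180° − 45.8°) = 107.60° from the x-axis; with |LF| = 41.2, F = L + 41.2·(cos 107.60°, sin 107.60°) = (11.774, 27.137). LF ⟂ FH; with |FH| = 10.3 on the right of LF, H = F + 10.3·(0.95319, 0.30237) = (21.592, 30.252). So H.x = 21.592.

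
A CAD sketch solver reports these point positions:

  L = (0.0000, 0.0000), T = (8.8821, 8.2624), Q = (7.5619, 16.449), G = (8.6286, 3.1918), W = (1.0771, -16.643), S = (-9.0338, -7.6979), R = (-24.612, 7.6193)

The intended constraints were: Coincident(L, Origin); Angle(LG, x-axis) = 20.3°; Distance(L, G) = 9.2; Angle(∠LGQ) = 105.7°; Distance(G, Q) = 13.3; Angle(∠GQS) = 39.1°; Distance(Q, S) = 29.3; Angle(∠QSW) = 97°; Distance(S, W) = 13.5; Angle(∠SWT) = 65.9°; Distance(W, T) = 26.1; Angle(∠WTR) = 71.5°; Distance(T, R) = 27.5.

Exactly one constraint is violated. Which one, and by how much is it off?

Distance(T, R) = 27.5 — off by 6.00.

L = (0.00, 0.00) ✓; LG at 20.30° ✓; |LG| = 9.200 ✓; ∠LGQ = 105.7° ✓; |GQ| = 13.30 ✓; ∠GQS = 39.10° ✓; |QS| = 29.30 ✓; ∠QSW = 97.00° ✓; |SW| = 13.50 ✓; ∠SWT = 65.90° ✓; |WT| = 26.10 ✓; ∠WTR = 71.50° ✓; |TR| = 33.50 ✗.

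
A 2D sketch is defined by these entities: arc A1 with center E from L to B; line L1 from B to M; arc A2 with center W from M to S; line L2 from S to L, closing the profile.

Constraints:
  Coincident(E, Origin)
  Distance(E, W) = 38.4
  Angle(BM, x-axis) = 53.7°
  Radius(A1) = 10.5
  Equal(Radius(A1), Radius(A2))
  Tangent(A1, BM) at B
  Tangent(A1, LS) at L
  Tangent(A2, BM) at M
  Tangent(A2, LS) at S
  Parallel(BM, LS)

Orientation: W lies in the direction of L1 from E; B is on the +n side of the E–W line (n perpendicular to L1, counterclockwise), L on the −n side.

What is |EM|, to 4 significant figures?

39.81

The slot axis is L1's direction at 53.7°, so u = (cos 53.7°, sin 53.7°) = (0.5920, 0.8059) and n = (−sin 53.7°, cos 53.7°) = (-0.8059, 0.5920). E is at the origin and W lies 38.4 along u from E, so W = 38.4·u = (22.73, 30.95). Tangency of A1 to both parallel lines with radius 10.5 puts B and L at E ± 10.5·n: B = (-8.462, 6.216), L = (8.462, -6.216). Equal radii place M and S the same way about W: M = W + 10.5·n = (14.27, 37.16), S = W − 10.5·n = (31.20, 24.73). Then |EM| = |M − E| = 39.81.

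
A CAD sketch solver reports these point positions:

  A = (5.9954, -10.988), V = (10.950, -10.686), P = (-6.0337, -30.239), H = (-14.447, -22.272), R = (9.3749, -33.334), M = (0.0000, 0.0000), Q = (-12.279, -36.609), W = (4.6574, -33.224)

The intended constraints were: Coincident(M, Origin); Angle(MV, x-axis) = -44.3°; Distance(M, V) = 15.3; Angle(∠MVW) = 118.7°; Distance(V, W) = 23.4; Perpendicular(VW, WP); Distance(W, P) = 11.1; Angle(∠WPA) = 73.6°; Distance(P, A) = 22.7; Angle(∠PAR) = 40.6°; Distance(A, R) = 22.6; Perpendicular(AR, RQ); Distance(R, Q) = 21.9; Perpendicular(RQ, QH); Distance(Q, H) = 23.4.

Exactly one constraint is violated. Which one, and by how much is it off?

Distance(Q, H) = 23.4 — off by 8.90.

M = (0.00, 0.00) ✓; MV at -44.30° ✓; |MV| = 15.30 ✓; ∠MVW = 118.7° ✓; |VW| = 23.40 ✓; ∠(VW, WP) = 90.00° ✓; |WP| = 11.10 ✓; ∠WPA = 73.60° ✓; |PA| = 22.70 ✓; ∠PAR = 40.60° ✓; |AR| = 22.60 ✓; ∠(AR, RQ) = 90.00° ✓; |RQ| = 21.90 ✓; ∠(RQ, QH) = 90.00° ✓; |QH| = 14.50 ✗.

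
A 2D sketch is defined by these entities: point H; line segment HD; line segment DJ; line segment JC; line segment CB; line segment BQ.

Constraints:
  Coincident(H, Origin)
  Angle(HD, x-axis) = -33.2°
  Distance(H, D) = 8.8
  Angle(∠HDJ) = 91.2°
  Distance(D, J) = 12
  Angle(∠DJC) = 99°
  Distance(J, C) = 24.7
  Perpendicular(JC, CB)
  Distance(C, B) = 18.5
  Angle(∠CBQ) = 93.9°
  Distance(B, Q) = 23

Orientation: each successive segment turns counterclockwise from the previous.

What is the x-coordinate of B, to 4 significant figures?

-16.51

H is at the origin; HD runs at -33.2° with length 8.8, so D = (7.364, -4.819). ∠HDJ = 91.2° gives DJ at 55.60° from the x-axis; with |DJ| = 12.0, J = (14.14, 5.083). ∠DJC = 99.0° gives JC at 136.6° from the x-axis; with |JC| = 24.7, C = (-3.803, 22.05). JC is perpendicular to CB, so CB runs at -133.4°; with |CB| = 18.5, B = (-16.51, 8.612). So B.x = -16.51.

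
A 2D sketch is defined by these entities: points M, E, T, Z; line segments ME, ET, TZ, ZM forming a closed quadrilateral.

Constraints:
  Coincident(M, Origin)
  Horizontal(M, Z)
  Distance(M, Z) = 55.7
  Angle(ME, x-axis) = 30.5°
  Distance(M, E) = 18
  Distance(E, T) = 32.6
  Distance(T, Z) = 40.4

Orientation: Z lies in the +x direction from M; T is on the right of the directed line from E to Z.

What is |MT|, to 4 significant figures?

31.86

Checks: |ET| = 32.60 ✓; |TZ| = 40.40 ✓.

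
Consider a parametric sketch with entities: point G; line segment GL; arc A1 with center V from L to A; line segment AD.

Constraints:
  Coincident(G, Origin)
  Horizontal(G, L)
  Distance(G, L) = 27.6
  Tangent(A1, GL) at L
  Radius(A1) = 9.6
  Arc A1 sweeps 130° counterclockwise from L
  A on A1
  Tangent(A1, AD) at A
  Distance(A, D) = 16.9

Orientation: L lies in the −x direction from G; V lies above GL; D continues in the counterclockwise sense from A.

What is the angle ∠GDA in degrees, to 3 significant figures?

7.29°

On A1, L sits at bearing -90° from V; a 130° counterclockwise sweep puts A at bearing 40°, so A = V + 9.6·(cos 40°, sin 40°) = (-20.2, 15.8). The tangent condition forces VA to be normal to AD, so AD runs along (−sin 40°, cos 40°); with |AD| = 16.9, D = (-31.1, 28.7). Then cos ∠GDA = DG·DA / (|DG||DA|), giving 7.29°.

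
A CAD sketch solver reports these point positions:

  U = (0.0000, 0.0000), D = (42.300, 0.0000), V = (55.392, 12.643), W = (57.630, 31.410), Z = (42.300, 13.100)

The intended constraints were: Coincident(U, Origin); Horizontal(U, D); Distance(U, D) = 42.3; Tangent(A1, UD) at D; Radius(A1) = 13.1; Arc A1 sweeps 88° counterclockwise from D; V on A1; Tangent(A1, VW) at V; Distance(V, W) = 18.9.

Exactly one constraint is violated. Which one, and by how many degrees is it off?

Tangent(A1, VW) at V — off by 4.80°.

U = (0.00, 0.00) ✓; U.y = 0.00, D.y = 0.00 ✓; |UD| = 42.30 ✓; ∠(ZD, DU) = 90.00° ✓; |ZD| = 13.10 ✓; bearing(Z→V) − bearing(Z→D) = 88.00° ✓; |ZV| = 13.10 ✓; ∠(ZV, VW) = 94.80° ✗; |VW| = 18.90 ✓.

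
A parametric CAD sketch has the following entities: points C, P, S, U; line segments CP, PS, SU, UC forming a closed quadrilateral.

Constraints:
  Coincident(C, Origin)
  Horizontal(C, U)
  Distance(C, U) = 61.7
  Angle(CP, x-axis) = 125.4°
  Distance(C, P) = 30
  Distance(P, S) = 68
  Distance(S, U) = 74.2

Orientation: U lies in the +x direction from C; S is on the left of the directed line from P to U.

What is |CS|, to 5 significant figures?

76.859

C is at the origin; C and U share the same y with |CU| = 61.7 and U in +x, so U = (61.7, 0). CP runs at 125.4° with |CP| = 30.0, so P = (-17.378, 24.454). S is determined by |PS| = 68.0 and |SU| = 74.2 together: it lies at the intersection of circle(P, 68.0) and circle(U, 74.2). With |PU| = 82.773, the foot of the radical line on PU is 36.061 from P and the perpendicular offset is √(68.0² − 36.061²) = 57.651. Taking the left-of-PU solution: S = (34.105, 68.878).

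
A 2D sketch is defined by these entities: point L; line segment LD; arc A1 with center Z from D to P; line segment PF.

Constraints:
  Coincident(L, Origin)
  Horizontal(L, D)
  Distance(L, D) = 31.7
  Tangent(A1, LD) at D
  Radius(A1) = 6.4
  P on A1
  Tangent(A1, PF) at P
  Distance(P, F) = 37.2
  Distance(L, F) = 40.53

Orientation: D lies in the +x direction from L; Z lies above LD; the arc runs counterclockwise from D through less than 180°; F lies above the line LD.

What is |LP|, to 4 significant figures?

38.04

Checks: |ZP| = 6.400 ✓; ∠(ZP, PF) = 90.00° ✓; |PF| = 37.20 ✓; |LF| = 40.53 ✓.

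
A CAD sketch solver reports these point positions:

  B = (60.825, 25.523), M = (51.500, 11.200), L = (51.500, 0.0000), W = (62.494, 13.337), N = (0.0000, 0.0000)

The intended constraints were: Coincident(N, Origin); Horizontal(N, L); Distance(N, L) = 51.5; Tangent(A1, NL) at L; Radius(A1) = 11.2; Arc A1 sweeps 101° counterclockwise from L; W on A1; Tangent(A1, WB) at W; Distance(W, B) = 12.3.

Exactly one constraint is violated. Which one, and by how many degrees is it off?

Tangent(A1, WB) at W — off by 3.20°.

N = (0.00, 0.00) ✓; N.y = 0.00, L.y = 0.00 ✓; |NL| = 51.50 ✓; ∠(ML, LN) = 90.00° ✓; |ML| = 11.20 ✓; bearing(M→W) − bearing(M→L) = 101.0° ✓; |MW| = 11.20 ✓; ∠(MW, WB) = 93.20° ✗; |WB| = 12.30 ✓.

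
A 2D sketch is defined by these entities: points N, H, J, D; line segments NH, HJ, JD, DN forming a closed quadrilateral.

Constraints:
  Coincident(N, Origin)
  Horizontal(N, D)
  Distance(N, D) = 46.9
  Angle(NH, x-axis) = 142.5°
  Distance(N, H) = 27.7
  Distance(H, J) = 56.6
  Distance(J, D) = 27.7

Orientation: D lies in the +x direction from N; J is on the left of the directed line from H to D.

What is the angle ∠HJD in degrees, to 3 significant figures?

110°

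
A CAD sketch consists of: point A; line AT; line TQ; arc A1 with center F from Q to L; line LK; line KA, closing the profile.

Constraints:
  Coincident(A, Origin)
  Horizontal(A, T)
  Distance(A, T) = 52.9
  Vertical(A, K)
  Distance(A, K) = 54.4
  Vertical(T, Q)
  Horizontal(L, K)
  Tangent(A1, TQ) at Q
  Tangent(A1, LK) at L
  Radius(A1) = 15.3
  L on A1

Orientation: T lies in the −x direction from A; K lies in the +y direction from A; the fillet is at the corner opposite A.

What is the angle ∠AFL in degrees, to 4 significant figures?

136.1°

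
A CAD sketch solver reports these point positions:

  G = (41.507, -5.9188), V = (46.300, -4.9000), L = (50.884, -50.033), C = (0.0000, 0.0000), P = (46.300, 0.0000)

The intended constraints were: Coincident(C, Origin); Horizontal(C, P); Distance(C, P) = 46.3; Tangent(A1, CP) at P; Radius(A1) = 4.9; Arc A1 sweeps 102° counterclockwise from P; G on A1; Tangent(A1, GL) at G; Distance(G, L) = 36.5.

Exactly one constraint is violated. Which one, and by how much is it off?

Distance(G, L) = 36.5 — off by 8.60.

C = (0.00, 0.00) ✓; C.y = 0.00, P.y = 0.00 ✓; |CP| = 46.30 ✓; ∠(VP, PC) = 90.00° ✓; |VP| = 4.900 ✓; bearing(V→G) − bearing(V→P) = 102.0° ✓; |VG| = 4.900 ✓; ∠(VG, GL) = 90.00° ✓; |GL| = 45.10 ✗.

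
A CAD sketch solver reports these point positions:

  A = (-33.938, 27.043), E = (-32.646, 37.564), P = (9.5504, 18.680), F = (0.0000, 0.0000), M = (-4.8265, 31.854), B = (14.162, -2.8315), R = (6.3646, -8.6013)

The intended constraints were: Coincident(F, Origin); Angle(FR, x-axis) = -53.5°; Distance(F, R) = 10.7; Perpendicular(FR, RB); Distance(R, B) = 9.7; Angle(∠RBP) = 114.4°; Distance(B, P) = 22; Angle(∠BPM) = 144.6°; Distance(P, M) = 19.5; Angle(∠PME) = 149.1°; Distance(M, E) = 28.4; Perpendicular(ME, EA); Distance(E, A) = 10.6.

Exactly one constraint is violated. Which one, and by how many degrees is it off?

Perpendicular(ME, EA) — off by 4.60°.

F = (0.00, 0.00) ✓; FR at -53.50° ✓; |FR| = 10.70 ✓; ∠(FR, RB) = 90.00° ✓; |RB| = 9.700 ✓; ∠RBP = 114.4° ✓; |BP| = 22.00 ✓; ∠BPM = 144.6° ✓; |PM| = 19.50 ✓; ∠PME = 149.1° ✓; |ME| = 28.40 ✓; ∠(ME, EA) = 94.60° ✗; |EA| = 10.60 ✓.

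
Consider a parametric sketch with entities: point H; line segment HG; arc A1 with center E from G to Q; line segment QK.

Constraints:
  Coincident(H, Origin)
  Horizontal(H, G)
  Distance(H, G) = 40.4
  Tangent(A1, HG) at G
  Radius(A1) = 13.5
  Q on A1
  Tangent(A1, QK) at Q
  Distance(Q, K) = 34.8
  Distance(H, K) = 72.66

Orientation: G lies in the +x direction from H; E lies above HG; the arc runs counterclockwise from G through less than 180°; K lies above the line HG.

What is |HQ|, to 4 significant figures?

55.51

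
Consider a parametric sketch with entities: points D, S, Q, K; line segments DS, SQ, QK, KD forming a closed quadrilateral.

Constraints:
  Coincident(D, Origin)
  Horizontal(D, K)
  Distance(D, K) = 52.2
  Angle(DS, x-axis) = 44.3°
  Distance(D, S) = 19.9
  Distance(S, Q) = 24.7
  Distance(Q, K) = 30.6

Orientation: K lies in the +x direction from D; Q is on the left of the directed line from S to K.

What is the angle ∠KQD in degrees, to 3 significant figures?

86.5°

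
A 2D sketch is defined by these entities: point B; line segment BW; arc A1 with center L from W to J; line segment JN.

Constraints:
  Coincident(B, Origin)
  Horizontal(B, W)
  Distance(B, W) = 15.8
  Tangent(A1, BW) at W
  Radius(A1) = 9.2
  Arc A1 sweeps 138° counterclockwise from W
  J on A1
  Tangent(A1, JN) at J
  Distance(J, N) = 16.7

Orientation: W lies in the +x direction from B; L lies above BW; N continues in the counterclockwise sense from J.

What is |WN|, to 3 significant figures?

27.9

B is at the origin; B and W share the same y with |BW| = 15.8 and W on the +x side, so W = (15.8, 0.00). Tangency of A1 to BW means the radius LW is perpendicular to BW, so L = W + (0, 9.2) = (15.8, 9.20). On A1, W sits at bearing -90° from L; a 138° counterclockwise sweep puts J at bearing 48°, so J = L + 9.2·(cos 48°, sin 48°) = (22.0, 16.0). The tangent condition forces LJ to be normal to JN, so JN runs along (−sin 48°, cos 48°); with |JN| = 16.7, N = (9.55, 27.2). Then |WN| = |N − W| = 27.9.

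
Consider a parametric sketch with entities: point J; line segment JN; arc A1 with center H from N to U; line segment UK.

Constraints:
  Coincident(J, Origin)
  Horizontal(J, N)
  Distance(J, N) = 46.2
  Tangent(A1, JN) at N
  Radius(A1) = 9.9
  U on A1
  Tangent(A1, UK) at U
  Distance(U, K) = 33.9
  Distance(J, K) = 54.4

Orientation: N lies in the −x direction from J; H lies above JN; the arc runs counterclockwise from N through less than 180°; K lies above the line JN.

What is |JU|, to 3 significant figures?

37.5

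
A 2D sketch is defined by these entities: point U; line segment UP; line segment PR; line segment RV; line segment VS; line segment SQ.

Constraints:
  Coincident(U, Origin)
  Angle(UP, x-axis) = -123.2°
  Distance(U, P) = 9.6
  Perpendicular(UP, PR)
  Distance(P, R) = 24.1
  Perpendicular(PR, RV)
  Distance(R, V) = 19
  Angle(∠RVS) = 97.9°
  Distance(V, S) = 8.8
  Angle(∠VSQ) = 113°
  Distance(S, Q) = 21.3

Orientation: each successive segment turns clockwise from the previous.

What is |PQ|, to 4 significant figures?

4.847

U is at the origin; UP runs at -123.2° with length 9.6, so P = (-5.257, -8.033). UP ⟂ PR, so PR runs at 146.8°; with |PR| = 24.1, R = (-25.42, 5.163). The perpendicularity gives RV at right angles to PR, so RV runs at 56.80°; with |RV| = 19.0, V = (-15.02, 21.06). ∠RVS = 97.9° gives VS at -25.30° from the x-axis; with |VS| = 8.8, S = (-7.063, 17.30). ∠VSQ = 113.0° gives SQ at -92.30° from the x-axis; with |SQ| = 21.3, Q = (-7.918, -3.982). Then |PQ| = |Q − P| = 4.847.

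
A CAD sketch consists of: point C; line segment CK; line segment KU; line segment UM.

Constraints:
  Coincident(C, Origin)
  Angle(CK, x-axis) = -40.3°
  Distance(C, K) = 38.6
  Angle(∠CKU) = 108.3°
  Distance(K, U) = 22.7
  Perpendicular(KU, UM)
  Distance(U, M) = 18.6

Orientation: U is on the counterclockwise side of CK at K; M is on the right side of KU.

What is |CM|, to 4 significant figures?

65.31

C is at the origin; CK runs at -40.3° with length 38.6, so K = 38.6·(cos -40.3°, sin -40.3°) = (29.44, -24.97). ∠CKU = 108.3°, so KU runs at -40.3° + (180° − 108.3°) = 31.40° from the x-axis; with |KU| = 22.7, U = K + 22.7·(cos 31.40°, sin 31.40°) = (48.81, -13.14). The perpendicularity gives UM at right angles to KU; with |UM| = 18.6 on the right of KU, M = U + 18.6·(0.5210, -0.8536) = (58.51, -29.02). Then |CM| = |M − C| = 65.31.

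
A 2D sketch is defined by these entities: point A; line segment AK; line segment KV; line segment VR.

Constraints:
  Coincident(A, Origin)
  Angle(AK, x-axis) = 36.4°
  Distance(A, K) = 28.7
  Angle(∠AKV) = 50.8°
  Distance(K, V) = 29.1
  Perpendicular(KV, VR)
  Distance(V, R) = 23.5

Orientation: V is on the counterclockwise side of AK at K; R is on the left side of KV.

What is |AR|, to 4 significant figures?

11.03

∠AKV = 50.8°, so KV runs at 36.4° + (180° − 50.8°) = 165.6° from the x-axis; with |KV| = 29.1, V = K + 29.1·(cos 165.6°, sin 165.6°) = (-5.085, 24.27). KV is perpendicular to VR; with |VR| = 23.5 on the left of KV, R = V + 23.5·(-0.2487, -0.9686) = (-10.93, 1.506). Then |AR| = |R − A| = 11.03.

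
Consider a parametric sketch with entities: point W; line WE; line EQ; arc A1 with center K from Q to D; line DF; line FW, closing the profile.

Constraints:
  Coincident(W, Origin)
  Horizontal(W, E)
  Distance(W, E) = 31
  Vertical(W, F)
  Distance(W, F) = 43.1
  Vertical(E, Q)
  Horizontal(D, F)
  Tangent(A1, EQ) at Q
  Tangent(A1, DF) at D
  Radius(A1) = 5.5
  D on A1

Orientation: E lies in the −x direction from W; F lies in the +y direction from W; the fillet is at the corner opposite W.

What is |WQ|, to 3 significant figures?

48.7

The virtual corner opposite W is at (-31.0, 43.1). A1 meets EQ tangentially, so KQ is at right angles to EQ and A1 meets DF tangentially, so KD is at right angles to DF, with radius 5.5, so the center K sits 5.5 in from both sides at K = (-25.5, 37.6). That places the tangent points at Q = (-31.0, 37.6) on EQ and D = (-25.5, 43.1) on DF. Then |WQ| = |Q − W| = 48.7.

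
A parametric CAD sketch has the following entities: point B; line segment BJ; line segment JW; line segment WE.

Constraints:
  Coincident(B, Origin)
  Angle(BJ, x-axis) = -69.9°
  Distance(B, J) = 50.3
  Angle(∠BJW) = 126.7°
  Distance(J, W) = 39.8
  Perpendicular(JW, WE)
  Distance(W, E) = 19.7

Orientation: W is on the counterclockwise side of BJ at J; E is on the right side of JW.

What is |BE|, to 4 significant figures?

92.11

B is at the origin; BJ runs at -69.9° with length 50.3, so J = 50.3·(cos -69.9°, sin -69.9°) = (17.29, -47.24). ∠BJW = 126.7°, so JW runs at -69.9° + (180° − 126.7°) = -16.60° from the x-axis; with |JW| = 39.8, W = J + 39.8·(cos -16.60°, sin -16.60°) = (55.43, -58.61). JW ⟂ WE; with |WE| = 19.7 on the right of JW, E = W + 19.7·(-0.2857, -0.9583) = (49.80, -77.49). Then |BE| = |E − B| = 92.11.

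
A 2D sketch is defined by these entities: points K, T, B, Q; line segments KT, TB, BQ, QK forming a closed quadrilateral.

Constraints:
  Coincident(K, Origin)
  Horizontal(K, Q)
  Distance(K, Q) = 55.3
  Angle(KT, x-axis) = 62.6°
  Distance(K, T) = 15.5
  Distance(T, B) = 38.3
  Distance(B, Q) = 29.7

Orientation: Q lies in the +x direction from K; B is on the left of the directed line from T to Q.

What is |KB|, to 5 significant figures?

50.848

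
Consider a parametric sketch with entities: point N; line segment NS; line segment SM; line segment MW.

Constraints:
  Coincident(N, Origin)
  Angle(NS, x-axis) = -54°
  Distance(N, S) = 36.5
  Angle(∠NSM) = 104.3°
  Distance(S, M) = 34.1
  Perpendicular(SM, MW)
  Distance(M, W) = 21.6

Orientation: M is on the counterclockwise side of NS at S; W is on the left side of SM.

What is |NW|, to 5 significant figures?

45.261

N is at the origin; NS runs at -54.0° with length 36.5, so S = 36.5·(cos -54.0°, sin -54.0°) = (21.454, -29.529). ∠NSM = 104.3°, so SM runs at -54.0° + (180° − 104.3°) = 21.700° from the x-axis; with |SM| = 34.1, M = S + 34.1·(cos 21.700°, sin 21.700°) = (53.138, -16.921). The perpendicularity gives MW at right angles to SM; with |MW| = 21.6 on the left of SM, W = M + 21.6·(-0.36975, 0.92913) = (45.151, 3.1485). Then |NW| = |W − N| = 45.261.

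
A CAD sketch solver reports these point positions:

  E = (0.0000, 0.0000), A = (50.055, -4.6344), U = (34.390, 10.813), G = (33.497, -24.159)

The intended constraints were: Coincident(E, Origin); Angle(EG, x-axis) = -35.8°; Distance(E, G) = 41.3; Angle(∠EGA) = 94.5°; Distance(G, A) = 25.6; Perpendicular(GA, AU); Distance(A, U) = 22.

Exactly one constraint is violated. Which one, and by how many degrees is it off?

Perpendicular(GA, AU) — off by 4.30°.

E = (0.00, 0.00) ✓; EG at -35.80° ✓; |EG| = 41.30 ✓; ∠EGA = 94.50° ✓; |GA| = 25.60 ✓; ∠(GA, AU) = 85.70° ✗; |AU| = 22.00 ✓.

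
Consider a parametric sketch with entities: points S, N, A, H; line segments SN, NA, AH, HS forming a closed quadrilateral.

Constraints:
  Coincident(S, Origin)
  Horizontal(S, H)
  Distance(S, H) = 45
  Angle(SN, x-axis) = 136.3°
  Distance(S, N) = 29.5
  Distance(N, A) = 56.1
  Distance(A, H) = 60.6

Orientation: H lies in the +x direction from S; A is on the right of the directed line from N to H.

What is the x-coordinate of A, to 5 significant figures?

-5.5321

S is at the origin; S and H share the same y with |SH| = 45.0 and H in +x, so H = (45.0, 0). SN runs at 136.3° with |SN| = 29.5, so N = (-21.328, 20.381). A is determined by |NA| = 56.1 and |AH| = 60.6 together: it lies at the intersection of circle(N, 56.1) and circle(H, 60.6). With |NH| = 69.388, the foot of the radical line on NH is 30.910 from N and the perpendicular offset is √(56.1² − 30.910²) = 46.816. Taking the right-of-NH solution: A = (-5.5321, -33.449).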